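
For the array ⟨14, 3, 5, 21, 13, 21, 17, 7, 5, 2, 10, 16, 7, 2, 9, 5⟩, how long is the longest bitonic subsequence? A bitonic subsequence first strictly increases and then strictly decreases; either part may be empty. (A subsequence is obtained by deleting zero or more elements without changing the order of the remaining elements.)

One longest bitonic subsequence is 3, 5, 13, 21, 17, 16, 9, 5 (positions 2,3,5,6,7,12,15,16): it rises to 21 then falls. Length 8 is optimal.

8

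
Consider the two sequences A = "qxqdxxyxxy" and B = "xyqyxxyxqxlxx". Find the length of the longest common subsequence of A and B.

7

Backtracking the LCS table gives one alignment: x (A2,B1) → q (A3,B3) → x (A5,B5) → x (A6,B6) → y (A7,B7) → x (A8,B12) → x (A9,B13).
So the longest common subsequence has length 7.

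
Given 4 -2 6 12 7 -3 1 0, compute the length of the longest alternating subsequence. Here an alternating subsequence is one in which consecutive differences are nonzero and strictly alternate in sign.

Track the best alternating length ending on an up-step vs a down-step at each position: up/down = 1/1, 1/2, 3/1, 3/1, 3/4, 1/4, 5/4, 5/6.
The maximum over both is 6; one such subsequence is 4, -2, 6, -3, 1, 0.

6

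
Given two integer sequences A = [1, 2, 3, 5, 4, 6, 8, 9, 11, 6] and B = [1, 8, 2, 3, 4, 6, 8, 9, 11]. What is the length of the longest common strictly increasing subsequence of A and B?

8

A longest common strictly increasing subsequence is 1, 2, 3, 4, 6, 8, 9, 11 (length 8); it appears in order in both A and B, and no longer such subsequence exists.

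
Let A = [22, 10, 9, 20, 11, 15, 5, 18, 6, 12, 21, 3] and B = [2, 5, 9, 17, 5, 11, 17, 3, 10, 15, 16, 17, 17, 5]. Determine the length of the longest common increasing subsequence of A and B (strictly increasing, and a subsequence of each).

3

For each value that appears in both, track the longest common increasing run ending there.
The best achievable length is 3; one witness is 9, 11, 15 (A-positions 3,5,6, B-positions 3,6,10).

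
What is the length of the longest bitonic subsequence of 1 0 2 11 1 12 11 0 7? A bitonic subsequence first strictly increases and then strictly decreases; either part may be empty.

6

One longest bitonic subsequence is 1, 2, 11, 12, 11, 7 (positions 1,3,4,6,7,9): it rises to 12 then falls. Length 6 is optimal.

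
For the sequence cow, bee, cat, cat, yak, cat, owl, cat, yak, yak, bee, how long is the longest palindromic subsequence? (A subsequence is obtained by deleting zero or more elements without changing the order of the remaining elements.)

One longest palindromic subsequence is bee yak cat owl cat yak bee (positions 2,5,6,7,8,10,11); it reads the same forward and backward, and the interval DP gives dp[1][11] = 7.

7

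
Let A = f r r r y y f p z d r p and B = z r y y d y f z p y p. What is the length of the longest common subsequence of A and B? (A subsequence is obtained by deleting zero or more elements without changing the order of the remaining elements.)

6

Backtracking the LCS table gives one alignment: r (A2,B2) → y (A5,B4) → y (A6,B6) → f (A7,B7) → p (A8,B9) → p (A12,B11).
So the longest common subsequence has length 6.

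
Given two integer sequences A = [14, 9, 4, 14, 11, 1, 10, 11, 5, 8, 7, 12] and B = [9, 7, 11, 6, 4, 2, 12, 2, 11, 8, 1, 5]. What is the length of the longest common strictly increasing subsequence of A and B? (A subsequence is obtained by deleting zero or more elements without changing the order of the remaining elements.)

3

A longest common strictly increasing subsequence is 9, 11, 12 (length 3); it appears in order in both A and B, and no longer such subsequence exists.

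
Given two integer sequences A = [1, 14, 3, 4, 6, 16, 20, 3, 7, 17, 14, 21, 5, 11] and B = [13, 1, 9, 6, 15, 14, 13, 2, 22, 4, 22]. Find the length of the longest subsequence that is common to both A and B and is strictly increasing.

A longest common strictly increasing subsequence is 1, 6, 14 (length 3); it appears in order in both A and B, and no longer such subsequence exists.

3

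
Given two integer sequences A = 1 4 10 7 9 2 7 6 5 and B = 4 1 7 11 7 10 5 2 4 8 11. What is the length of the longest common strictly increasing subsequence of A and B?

A longest common strictly increasing subsequence is 4, 7 (length 2); it appears in order in both A and B, and no longer such subsequence exists.

2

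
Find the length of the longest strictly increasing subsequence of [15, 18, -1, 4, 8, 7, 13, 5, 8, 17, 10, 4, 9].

5

One longest increasing subsequence is -1, 4, 8, 13, 17 (positions 3,4,5,7,10), of length 5; no longer one exists.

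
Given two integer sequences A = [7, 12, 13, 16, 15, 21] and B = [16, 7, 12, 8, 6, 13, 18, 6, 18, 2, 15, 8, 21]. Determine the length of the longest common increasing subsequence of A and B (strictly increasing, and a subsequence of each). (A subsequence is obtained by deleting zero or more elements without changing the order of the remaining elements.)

For each value that appears in both, track the longest common increasing run ending there.
The best achievable length is 5; one witness is 7, 12, 13, 15, 21 (A-positions 1,2,3,5,6, B-positions 2,3,6,11,13).

5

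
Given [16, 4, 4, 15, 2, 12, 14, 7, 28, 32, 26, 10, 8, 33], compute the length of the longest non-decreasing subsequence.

One longest non-decreasing subsequence is 4, 4, 12, 14, 28, 32, 33 (positions 2,3,6,7,9,10,14), of length 7; no longer one exists.

7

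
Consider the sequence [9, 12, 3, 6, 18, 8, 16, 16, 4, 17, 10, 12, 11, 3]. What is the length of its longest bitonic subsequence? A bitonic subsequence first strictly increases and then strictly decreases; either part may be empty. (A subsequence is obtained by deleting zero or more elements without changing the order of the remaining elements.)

One longest bitonic subsequence is 3, 6, 8, 16, 17, 12, 11, 3 (positions 3,4,6,7,10,12,13,14): it rises to 17 then falls. Length 8 is optimal.

8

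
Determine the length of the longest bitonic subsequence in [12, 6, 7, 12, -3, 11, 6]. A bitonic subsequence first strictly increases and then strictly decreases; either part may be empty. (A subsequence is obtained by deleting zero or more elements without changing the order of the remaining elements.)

One longest bitonic subsequence is 6, 7, 12, 11, 6 (positions 2,3,4,6,7): it rises to 12 then falls. Length 5 is optimal.

5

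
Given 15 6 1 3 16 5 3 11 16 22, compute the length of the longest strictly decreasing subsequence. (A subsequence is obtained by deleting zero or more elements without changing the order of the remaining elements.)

4

One longest decreasing subsequence is 15, 6, 5, 3 (positions 1,2,6,7), of length 4; no longer one exists.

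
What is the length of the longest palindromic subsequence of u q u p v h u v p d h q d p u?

9

One longest palindromic subsequence is uqpvuvpqu (positions 1,2,4,5,7,8,9,12,15); it reads the same forward and backward, and the interval DP gives dp[1][15] = 9.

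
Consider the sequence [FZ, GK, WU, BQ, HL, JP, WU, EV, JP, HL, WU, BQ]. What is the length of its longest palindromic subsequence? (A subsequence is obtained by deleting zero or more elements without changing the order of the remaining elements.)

7

Using dp[i][j] = 2 + dp[i+1][j−1] if the ends match, else max(dp[i+1][j], dp[i][j−1]):
dp[1][12] = 7. A witness is BQ HL JP EV JP HL BQ at positions 4,5,6,8,9,10,12.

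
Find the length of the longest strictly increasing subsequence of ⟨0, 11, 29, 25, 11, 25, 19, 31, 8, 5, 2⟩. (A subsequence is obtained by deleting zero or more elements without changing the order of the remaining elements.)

Scanning left to right, the best length ending at each element is: 0→1, 11→2, 29→3, 25→3, 11→2, 25→3, 19→3, 31→4, 8→2, 5→2, 2→2.
So the longest increasing subsequence has length 4, e.g. 0, 11, 29, 31.

4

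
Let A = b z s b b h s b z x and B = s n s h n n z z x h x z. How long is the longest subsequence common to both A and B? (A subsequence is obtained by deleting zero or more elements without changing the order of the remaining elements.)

Backtracking the LCS table gives one alignment: s (A3,B3) → h (A6,B4) → z (A9,B8) → x (A10,B11).
So the longest common subsequence has length 4.

4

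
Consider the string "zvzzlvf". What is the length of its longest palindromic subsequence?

Using dp[i][j] = 2 + dp[i+1][j−1] if the ends match, else max(dp[i+1][j], dp[i][j−1]):
dp[1][7] = 4. A witness is vzzv at positions 2,3,4,6.

4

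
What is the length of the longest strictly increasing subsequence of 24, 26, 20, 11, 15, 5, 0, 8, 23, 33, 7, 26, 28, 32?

6

Scanning left to right, the best length ending at each element is: 24→1, 26→2, 20→1, 11→1, 15→2, 5→1, 0→1, 8→2, 23→3, 33→4, 7→2, 26→4, 28→5, 32→6.
So the longest increasing subsequence has length 6, e.g. 11, 15, 23, 26, 28, 32.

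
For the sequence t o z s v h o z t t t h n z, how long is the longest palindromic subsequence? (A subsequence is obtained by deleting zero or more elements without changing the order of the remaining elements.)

One longest palindromic subsequence is zhttthz (positions 3,6,9,10,11,12,14); it reads the same forward and backward, and the interval DP gives dp[1][14] = 7.

7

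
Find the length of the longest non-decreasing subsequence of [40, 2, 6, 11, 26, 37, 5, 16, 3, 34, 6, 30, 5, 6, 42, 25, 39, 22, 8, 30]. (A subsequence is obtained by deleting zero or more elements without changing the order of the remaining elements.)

6

Let dp[i] be the longest non-decreasing subsequence ending at position i. Then dp = [1, 1, 2, 3, 4, 5, 2, 4, 2, 5, 3, 5, 3, 4, 6, 5, 6, 5, 5, 6].
The maximum is 6; one witness is 2, 6, 11, 26, 37, 42 at positions 2,3,4,5,6,15.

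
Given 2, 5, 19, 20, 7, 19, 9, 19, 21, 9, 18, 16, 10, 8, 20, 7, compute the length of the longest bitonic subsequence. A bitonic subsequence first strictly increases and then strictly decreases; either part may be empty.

One longest bitonic subsequence is 2, 5, 7, 9, 19, 21, 18, 16, 10, 8, 7 (positions 1,2,5,7,8,9,11,12,13,14,16): it rises to 21 then falls. Length 11 is optimal.

11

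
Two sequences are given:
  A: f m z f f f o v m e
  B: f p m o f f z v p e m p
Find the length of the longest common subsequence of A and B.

6

A longest common subsequence is fmffvm (length 6); the LCS DP confirms no longer common subsequence exists.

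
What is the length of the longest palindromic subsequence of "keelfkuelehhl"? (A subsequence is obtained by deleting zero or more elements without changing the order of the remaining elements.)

One longest palindromic subsequence is lelel (positions 4,8,9,10,13); it reads the same forward and backward, and the interval DP gives dp[1][13] = 5.

5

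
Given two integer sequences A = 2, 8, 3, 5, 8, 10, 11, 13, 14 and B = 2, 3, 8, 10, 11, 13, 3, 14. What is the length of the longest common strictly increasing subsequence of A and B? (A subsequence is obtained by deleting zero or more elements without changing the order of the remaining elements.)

7

For each value that appears in both, track the longest common increasing run ending there.
The best achievable length is 7; one witness is 2, 3, 8, 10, 11, 13, 14 (A-positions 1,3,5,6,7,8,9, B-positions 1,2,3,4,5,6,8).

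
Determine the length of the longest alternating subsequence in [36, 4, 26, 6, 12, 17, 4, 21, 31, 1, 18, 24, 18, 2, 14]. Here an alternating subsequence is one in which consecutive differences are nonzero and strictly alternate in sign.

11

Track the best alternating length ending on an up-step vs a down-step at each position: up/down = 1/1, 1/2, 3/2, 3/4, 5/4, 5/4, 1/6, 7/4, 7/2, 1/8, 9/8, 9/8, 9/10, 9/10, 11/10.
The maximum over both is 11; one such subsequence is 36, 4, 26, 6, 12, 4, 21, 1, 18, 2, 14.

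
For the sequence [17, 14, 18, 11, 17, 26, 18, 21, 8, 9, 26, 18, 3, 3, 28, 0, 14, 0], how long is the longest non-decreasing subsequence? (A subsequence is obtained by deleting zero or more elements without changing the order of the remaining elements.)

Scanning left to right, the best length ending at each element is: 17→1, 14→1, 18→2, 11→1, 17→2, 26→3, 18→3, 21→4, 8→1, 9→2, 26→5, 18→4, 3→1, 3→2, 28→6, 0→1, 14→3, 0→2.
So the longest non-decreasing subsequence has length 6, e.g. 17, 18, 18, 21, 26, 28.

6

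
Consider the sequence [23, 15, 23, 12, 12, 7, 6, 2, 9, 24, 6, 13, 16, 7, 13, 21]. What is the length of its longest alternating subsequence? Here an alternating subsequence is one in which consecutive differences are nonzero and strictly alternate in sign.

9

Track the best alternating length ending on an up-step vs a down-step at each position: up/down = 1/1, 1/2, 3/1, 1/4, 1/4, 1/4, 1/4, 1/4, 5/4, 5/1, 5/6, 7/6, 7/6, 7/8, 9/8, 9/6.
The maximum over both is 9; one such subsequence is 23, 15, 23, 7, 9, 6, 13, 7, 13.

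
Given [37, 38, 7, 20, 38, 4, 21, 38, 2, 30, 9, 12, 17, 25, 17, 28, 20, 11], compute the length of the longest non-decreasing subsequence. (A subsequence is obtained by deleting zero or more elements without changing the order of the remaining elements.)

Let dp[i] be the longest non-decreasing subsequence ending at position i. Then dp = [1, 2, 1, 2, 3, 1, 3, 4, 1, 4, 2, 3, 4, 5, 5, 6, 6, 3].
The maximum is 6; one witness is 7, 9, 12, 17, 25, 28 at positions 3,11,12,13,14,16.

6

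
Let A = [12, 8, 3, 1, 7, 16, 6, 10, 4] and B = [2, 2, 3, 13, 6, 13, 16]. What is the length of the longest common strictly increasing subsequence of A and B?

A longest common strictly increasing subsequence is 3, 6 (length 2); it appears in order in both A and B, and no longer such subsequence exists.

2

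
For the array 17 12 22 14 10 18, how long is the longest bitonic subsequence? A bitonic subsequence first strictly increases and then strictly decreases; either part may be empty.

4

Let inc[i] be the LIS ending at i and dec[i] the longest strictly decreasing subsequence starting at i. inc = [1, 1, 2, 2, 1, 3], dec = [3, 2, 3, 2, 1, 1].
max_i inc[i]+dec[i]−1 = 4, with one witness 17, 22, 14, 10.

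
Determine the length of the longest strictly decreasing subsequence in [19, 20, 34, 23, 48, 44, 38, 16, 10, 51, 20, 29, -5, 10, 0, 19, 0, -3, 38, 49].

7

Let dp[i] be the longest decreasing subsequence ending at position i. Then dp = [1, 1, 1, 2, 1, 2, 3, 4, 5, 1, 4, 4, 6, 5, 6, 5, 6, 7, 3, 2].
The maximum is 7; one witness is 48, 44, 38, 16, 10, 0, -3 at positions 5,6,7,8,9,15,18.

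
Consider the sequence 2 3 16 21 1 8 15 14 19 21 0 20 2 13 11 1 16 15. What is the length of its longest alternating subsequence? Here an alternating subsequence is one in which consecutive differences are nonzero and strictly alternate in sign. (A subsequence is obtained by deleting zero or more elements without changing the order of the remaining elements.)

13

Track the best alternating length ending on an up-step vs a down-step at each position: up/down = 1/1, 2/1, 2/1, 2/1, 1/3, 4/3, 4/3, 4/5, 6/3, 6/1, 1/7, 8/7, 8/9, 10/9, 10/11, 8/11, 12/9, 12/13.
The maximum over both is 13; one such subsequence is 2, 3, 1, 15, 14, 19, 0, 20, 2, 13, 11, 16, 15.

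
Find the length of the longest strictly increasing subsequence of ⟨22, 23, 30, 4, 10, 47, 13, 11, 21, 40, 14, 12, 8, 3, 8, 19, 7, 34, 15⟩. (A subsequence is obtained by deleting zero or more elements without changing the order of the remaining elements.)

One longest increasing subsequence is 4, 10, 13, 14, 19, 34 (positions 4,5,7,11,16,18), of length 6; no longer one exists.

6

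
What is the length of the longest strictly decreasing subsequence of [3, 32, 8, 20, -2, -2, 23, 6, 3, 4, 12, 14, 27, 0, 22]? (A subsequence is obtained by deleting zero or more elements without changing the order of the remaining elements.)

Scanning left to right, the best length ending at each element is: 3→1, 32→1, 8→2, 20→2, -2→3, -2→3, 23→2, 6→3, 3→4, 4→4, 12→3, 14→3, 27→2, 0→5, 22→3.
So the longest decreasing subsequence has length 5, e.g. 32, 8, 6, 3, 0.

5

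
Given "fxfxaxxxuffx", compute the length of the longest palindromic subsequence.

One longest palindromic subsequence is xfxxxxfx (positions 2,3,4,6,7,8,11,12); it reads the same forward and backward, and the interval DP gives dp[1][12] = 8.

8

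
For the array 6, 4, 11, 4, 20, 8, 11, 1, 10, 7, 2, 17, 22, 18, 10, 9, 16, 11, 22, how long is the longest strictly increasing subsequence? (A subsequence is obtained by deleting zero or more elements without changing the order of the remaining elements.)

Scanning left to right, the best length ending at each element is: 6→1, 4→1, 11→2, 4→1, 20→3, 8→2, 11→3, 1→1, 10→3, 7→2, 2→2, 17→4, 22→5, 18→5, 10→3, 9→3, 16→4, 11→4, 22→6.
So the longest increasing subsequence has length 6, e.g. 6, 8, 11, 17, 18, 22.

6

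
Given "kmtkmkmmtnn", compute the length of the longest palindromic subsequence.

One longest palindromic subsequence is tmmmt (positions 3,5,7,8,9); it reads the same forward and backward, and the interval DP gives dp[1][11] = 5.

5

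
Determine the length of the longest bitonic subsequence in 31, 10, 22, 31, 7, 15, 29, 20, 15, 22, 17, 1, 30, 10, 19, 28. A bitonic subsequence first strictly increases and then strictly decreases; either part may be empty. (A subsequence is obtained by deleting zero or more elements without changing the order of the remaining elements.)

Let inc[i] be the LIS ending at i and dec[i] the longest strictly decreasing subsequence starting at i. inc = [1, 1, 2, 3, 1, 2, 3, 3, 2, 4, 3, 1, 5, 2, 4, 5], dec = [5, 3, 4, 5, 2, 2, 4, 3, 2, 3, 2, 1, 2, 1, 1, 1].
max_i inc[i]+dec[i]−1 = 7, with one witness 10, 22, 31, 29, 22, 17, 10.

7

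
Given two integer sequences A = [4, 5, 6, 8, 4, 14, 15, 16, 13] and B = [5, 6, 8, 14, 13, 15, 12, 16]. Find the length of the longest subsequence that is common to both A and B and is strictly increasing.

A longest common strictly increasing subsequence is 5, 6, 8, 14, 15, 16 (length 6); it appears in order in both A and B, and no longer such subsequence exists.

6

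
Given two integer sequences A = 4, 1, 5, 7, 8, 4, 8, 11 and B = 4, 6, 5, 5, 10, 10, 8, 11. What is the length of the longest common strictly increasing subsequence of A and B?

4

A longest common strictly increasing subsequence is 4, 5, 8, 11 (length 4); it appears in order in both A and B, and no longer such subsequence exists.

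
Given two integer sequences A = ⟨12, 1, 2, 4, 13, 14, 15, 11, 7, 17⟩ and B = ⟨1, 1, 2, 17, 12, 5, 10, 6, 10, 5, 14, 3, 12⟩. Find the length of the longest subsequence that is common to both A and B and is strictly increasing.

3

For each value that appears in both, track the longest common increasing run ending there.
The best achievable length is 3; one witness is 1, 2, 17 (A-positions 2,3,10, B-positions 1,3,4).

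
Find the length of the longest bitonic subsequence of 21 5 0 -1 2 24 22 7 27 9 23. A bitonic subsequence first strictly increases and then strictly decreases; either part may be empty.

5

Let inc[i] be the LIS ending at i and dec[i] the longest strictly decreasing subsequence starting at i. inc = [1, 1, 1, 1, 2, 3, 3, 3, 4, 4, 5], dec = [4, 3, 2, 1, 1, 3, 2, 1, 2, 1, 1].
max_i inc[i]+dec[i]−1 = 5, with one witness 0, 2, 24, 22, 9.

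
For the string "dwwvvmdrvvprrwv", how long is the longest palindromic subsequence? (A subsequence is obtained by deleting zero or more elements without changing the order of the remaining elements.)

Using dp[i][j] = 2 + dp[i+1][j−1] if the ends match, else max(dp[i+1][j], dp[i][j−1]):
dp[1][15] = 7. A witness is wvvrvvw at positions 3,4,5,8,9,10,14.

7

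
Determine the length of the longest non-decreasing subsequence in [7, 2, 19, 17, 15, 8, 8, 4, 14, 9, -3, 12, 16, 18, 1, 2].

7

Scanning left to right, the best length ending at each element is: 7→1, 2→1, 19→2, 17→2, 15→2, 8→2, 8→3, 4→2, 14→4, 9→4, -3→1, 12→5, 16→6, 18→7, 1→2, 2→3.
So the longest non-decreasing subsequence has length 7, e.g. 7, 8, 8, 9, 12, 16, 18.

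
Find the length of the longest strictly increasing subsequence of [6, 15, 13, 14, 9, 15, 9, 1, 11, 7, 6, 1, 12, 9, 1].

4

One longest increasing subsequence is 6, 13, 14, 15 (positions 1,3,4,6), of length 4; no longer one exists.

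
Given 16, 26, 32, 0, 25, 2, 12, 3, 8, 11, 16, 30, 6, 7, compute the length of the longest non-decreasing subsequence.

7

Let dp[i] be the longest non-decreasing subsequence ending at position i. Then dp = [1, 2, 3, 1, 2, 2, 3, 3, 4, 5, 6, 7, 4, 5].
The maximum is 7; one witness is 0, 2, 3, 8, 11, 16, 30 at positions 4,6,8,9,10,11,12.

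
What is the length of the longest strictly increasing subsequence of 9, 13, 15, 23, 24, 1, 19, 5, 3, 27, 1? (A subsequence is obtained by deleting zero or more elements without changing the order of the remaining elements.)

Let dp[i] be the longest increasing subsequence ending at position i. Then dp = [1, 2, 3, 4, 5, 1, 4, 2, 2, 6, 1].
The maximum is 6; one witness is 9, 13, 15, 23, 24, 27 at positions 1,2,3,4,5,10.

6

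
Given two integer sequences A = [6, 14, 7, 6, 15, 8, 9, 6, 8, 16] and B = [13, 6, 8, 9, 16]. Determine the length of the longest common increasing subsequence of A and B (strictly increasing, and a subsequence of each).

4

A longest common strictly increasing subsequence is 6, 8, 9, 16 (length 4); it appears in order in both A and B, and no longer such subsequence exists.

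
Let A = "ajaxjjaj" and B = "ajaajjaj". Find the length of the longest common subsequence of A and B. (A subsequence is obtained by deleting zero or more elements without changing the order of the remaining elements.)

7

Backtracking the LCS table gives one alignment: a (A1,B1) → j (A2,B2) → a (A3,B4) → j (A5,B5) → j (A6,B6) → a (A7,B7) → j (A8,B8).
So the longest common subsequence has length 7.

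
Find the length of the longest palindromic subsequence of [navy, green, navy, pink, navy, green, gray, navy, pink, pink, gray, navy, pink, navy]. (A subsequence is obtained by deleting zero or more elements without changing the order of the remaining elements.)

10

Using dp[i][j] = 2 + dp[i+1][j−1] if the ends match, else max(dp[i+1][j], dp[i][j−1]):
dp[1][14] = 10. A witness is navy pink navy gray pink pink gray navy pink navy at positions 1,4,5,7,9,10,11,12,13,14.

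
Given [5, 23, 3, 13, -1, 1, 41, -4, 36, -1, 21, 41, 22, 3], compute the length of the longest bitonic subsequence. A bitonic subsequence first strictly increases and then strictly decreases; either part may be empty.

6

One longest bitonic subsequence is 5, 23, 41, 36, 22, 3 (positions 1,2,7,9,13,14): it rises to 41 then falls. Length 6 is optimal.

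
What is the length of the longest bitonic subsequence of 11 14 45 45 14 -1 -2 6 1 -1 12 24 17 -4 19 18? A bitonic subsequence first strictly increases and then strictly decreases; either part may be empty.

One longest bitonic subsequence is 11, 14, 45, 14, 6, 1, -1, -4 (positions 1,2,3,5,8,9,10,14): it rises to 45 then falls. Length 8 is optimal.

8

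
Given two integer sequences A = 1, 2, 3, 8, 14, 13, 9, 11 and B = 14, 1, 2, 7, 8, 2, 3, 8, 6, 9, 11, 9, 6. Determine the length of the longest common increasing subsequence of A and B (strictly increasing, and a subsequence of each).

For each value that appears in both, track the longest common increasing run ending there.
The best achievable length is 6; one witness is 1, 2, 3, 8, 9, 11 (A-positions 1,2,3,4,7,8, B-positions 2,3,7,8,10,11).

6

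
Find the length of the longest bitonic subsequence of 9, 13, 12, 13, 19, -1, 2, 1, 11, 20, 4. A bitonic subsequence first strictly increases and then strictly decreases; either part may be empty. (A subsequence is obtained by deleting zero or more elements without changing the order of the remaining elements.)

6

One longest bitonic subsequence is 9, 12, 13, 19, 11, 4 (positions 1,3,4,5,9,11): it rises to 19 then falls. Length 6 is optimal.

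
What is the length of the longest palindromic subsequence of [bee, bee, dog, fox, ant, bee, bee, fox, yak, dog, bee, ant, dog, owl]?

8

Using dp[i][j] = 2 + dp[i+1][j−1] if the ends match, else max(dp[i+1][j], dp[i][j−1]):
dp[1][14] = 8. A witness is bee dog fox bee bee fox dog bee at positions 2,3,4,6,7,8,10,11.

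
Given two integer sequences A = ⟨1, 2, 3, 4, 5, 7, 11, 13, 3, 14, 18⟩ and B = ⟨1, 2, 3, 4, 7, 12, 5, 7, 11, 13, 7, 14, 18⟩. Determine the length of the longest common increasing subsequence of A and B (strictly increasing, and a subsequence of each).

A longest common strictly increasing subsequence is 1, 2, 3, 4, 5, 7, 11, 13, 14, 18 (length 10); it appears in order in both A and B, and no longer such subsequence exists.

10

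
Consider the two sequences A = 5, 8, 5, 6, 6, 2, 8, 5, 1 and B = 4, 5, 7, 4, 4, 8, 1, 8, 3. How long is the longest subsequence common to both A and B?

3

Backtracking the LCS table gives one alignment: 5 (A1,B2) → 8 (A2,B6) → 8 (A7,B8).
So the longest common subsequence has length 3.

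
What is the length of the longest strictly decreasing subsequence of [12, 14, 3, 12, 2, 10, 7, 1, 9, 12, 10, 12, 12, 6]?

Let dp[i] be the longest decreasing subsequence ending at position i. Then dp = [1, 1, 2, 2, 3, 3, 4, 5, 4, 2, 3, 2, 2, 5].
The maximum is 5; one witness is 14, 12, 10, 7, 1 at positions 2,4,6,7,8.

5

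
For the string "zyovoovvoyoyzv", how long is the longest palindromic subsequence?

Using dp[i][j] = 2 + dp[i+1][j−1] if the ends match, else max(dp[i+1][j], dp[i][j−1]):
dp[1][14] = 10. A witness is zyoovvooyz at positions 1,2,3,6,7,8,9,11,12,13.

10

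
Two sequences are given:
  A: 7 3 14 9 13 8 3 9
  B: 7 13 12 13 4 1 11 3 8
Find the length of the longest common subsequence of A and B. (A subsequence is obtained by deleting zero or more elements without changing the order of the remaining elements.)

3

A longest common subsequence is 7, 3, 8 (length 3); the LCS DP confirms no longer common subsequence exists.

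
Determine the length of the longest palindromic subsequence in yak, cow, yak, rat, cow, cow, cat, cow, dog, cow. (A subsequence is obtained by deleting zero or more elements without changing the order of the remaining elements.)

5

One longest palindromic subsequence is cow cow cat cow cow (positions 2,6,7,8,10); it reads the same forward and backward, and the interval DP gives dp[1][10] = 5.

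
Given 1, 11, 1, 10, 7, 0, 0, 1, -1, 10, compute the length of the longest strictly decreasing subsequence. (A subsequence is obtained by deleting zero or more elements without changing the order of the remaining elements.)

Let dp[i] be the longest decreasing subsequence ending at position i. Then dp = [1, 1, 2, 2, 3, 4, 4, 4, 5, 2].
The maximum is 5; one witness is 11, 10, 7, 0, -1 at positions 2,4,5,6,9.

5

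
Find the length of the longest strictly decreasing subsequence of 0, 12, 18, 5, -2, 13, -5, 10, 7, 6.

One longest decreasing subsequence is 18, 13, 10, 7, 6 (positions 3,6,8,9,10), of length 5; no longer one exists.

5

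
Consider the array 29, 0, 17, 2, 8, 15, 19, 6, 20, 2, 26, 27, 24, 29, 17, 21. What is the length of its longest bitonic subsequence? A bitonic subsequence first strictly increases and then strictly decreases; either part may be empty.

10

One longest bitonic subsequence is 0, 2, 8, 15, 19, 20, 26, 27, 24, 21 (positions 2,4,5,6,7,9,11,12,13,16): it rises to 27 then falls. Length 10 is optimal.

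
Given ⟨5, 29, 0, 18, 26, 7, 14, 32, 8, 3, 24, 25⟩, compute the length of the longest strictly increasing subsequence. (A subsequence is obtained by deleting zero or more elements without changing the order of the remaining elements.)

5

Scanning left to right, the best length ending at each element is: 5→1, 29→2, 0→1, 18→2, 26→3, 7→2, 14→3, 32→4, 8→3, 3→2, 24→4, 25→5.
So the longest increasing subsequence has length 5, e.g. 5, 7, 14, 24, 25.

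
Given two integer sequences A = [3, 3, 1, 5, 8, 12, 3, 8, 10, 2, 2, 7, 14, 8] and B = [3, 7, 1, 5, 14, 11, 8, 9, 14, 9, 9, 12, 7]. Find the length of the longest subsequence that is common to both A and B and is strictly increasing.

4

For each value that appears in both, track the longest common increasing run ending there.
The best achievable length is 4; one witness is 3, 5, 8, 14 (A-positions 1,4,5,13, B-positions 1,4,7,9).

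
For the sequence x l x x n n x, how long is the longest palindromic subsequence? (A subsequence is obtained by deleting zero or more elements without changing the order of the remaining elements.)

4

Using dp[i][j] = 2 + dp[i+1][j−1] if the ends match, else max(dp[i+1][j], dp[i][j−1]):
dp[1][7] = 4. A witness is xnnx at positions 1,5,6,7.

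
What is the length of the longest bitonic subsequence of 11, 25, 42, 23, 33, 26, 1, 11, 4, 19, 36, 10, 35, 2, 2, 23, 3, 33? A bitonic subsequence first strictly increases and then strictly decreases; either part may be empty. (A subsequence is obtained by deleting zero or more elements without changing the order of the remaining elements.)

8

Let inc[i] be the LIS ending at i and dec[i] the longest strictly decreasing subsequence starting at i. inc = [1, 2, 3, 2, 3, 3, 1, 2, 2, 3, 4, 3, 4, 2, 2, 4, 3, 5], dec = [3, 5, 6, 4, 5, 4, 1, 3, 2, 3, 4, 2, 3, 1, 1, 2, 1, 1].
max_i inc[i]+dec[i]−1 = 8, with one witness 11, 25, 42, 33, 26, 19, 10, 3.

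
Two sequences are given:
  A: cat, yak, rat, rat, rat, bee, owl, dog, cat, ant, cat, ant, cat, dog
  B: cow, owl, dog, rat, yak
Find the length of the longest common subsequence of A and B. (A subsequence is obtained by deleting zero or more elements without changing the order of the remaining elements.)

2

A longest common subsequence is owl, dog (length 2); the LCS DP confirms no longer common subsequence exists.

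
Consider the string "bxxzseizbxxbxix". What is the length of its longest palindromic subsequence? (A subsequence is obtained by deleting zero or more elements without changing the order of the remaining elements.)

Using dp[i][j] = 2 + dp[i+1][j−1] if the ends match, else max(dp[i+1][j], dp[i][j−1]):
dp[1][15] = 9. A witness is bxxzizxxb at positions 1,2,3,4,7,8,10,11,12.

9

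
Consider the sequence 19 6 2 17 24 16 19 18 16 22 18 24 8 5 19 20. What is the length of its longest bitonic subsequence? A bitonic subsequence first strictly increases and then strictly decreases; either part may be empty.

8

Let inc[i] be the LIS ending at i and dec[i] the longest strictly decreasing subsequence starting at i. inc = [1, 1, 1, 2, 3, 2, 3, 3, 2, 4, 3, 5, 2, 2, 4, 5], dec = [5, 2, 1, 4, 6, 3, 5, 4, 3, 4, 3, 3, 2, 1, 1, 1].
max_i inc[i]+dec[i]−1 = 8, with one witness 6, 17, 24, 19, 18, 16, 8, 5.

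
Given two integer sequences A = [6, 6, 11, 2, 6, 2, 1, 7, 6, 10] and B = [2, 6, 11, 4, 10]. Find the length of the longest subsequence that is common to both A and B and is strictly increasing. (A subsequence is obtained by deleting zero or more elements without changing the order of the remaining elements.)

3

A longest common strictly increasing subsequence is 2, 6, 10 (length 3); it appears in order in both A and B, and no longer such subsequence exists.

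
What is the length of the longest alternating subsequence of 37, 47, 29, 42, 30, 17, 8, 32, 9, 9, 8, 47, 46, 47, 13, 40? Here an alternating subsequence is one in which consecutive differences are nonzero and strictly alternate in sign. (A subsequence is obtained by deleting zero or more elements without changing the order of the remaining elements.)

12

A longest alternating subsequence is 37, 47, 29, 42, 30, 32, 9, 47, 46, 47, 13, 40 (positions 1,2,3,4,5,8,9,12,13,14,15,16); its 11 consecutive differences strictly alternate in sign, and length 12 is optimal.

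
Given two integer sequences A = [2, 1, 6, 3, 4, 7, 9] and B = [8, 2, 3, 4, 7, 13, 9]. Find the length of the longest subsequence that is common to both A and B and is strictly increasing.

5

A longest common strictly increasing subsequence is 2, 3, 4, 7, 9 (length 5); it appears in order in both A and B, and no longer such subsequence exists.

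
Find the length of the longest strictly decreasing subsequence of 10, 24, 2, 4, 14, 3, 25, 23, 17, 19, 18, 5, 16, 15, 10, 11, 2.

8

Scanning left to right, the best length ending at each element is: 10→1, 24→1, 2→2, 4→2, 14→2, 3→3, 25→1, 23→2, 17→3, 19→3, 18→4, 5→5, 16→5, 15→6, 10→7, 11→7, 2→8.
So the longest decreasing subsequence has length 8, e.g. 24, 23, 19, 18, 16, 15, 10, 2.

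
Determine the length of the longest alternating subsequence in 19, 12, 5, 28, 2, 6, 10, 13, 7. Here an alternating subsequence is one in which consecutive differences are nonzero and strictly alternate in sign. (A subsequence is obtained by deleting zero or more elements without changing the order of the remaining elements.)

6

A longest alternating subsequence is 19, 12, 28, 2, 10, 7 (positions 1,2,4,5,7,9); its 5 consecutive differences strictly alternate in sign, and length 6 is optimal.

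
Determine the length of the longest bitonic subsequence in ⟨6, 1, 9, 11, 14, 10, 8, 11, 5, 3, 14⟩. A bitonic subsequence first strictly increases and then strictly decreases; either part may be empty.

8

One longest bitonic subsequence is 6, 9, 11, 14, 10, 8, 5, 3 (positions 1,3,4,5,6,7,9,10): it rises to 14 then falls. Length 8 is optimal.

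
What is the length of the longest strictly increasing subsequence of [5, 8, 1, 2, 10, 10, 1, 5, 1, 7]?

One longest increasing subsequence is 1, 2, 5, 7 (positions 3,4,8,10), of length 4; no longer one exists.

4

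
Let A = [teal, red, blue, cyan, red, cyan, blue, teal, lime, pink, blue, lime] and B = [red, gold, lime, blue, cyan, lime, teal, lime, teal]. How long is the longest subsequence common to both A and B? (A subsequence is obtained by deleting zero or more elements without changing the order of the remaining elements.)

Backtracking the LCS table gives one alignment: red (A2,B1) → blue (A3,B4) → cyan (A4,B5) → teal (A8,B7) → lime (A9,B8).
So the longest common subsequence has length 5.

5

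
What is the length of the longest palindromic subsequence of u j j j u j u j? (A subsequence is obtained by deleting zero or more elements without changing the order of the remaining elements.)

One longest palindromic subsequence is ujjjju (positions 1,2,3,4,6,7); it reads the same forward and backward, and the interval DP gives dp[1][8] = 6.

6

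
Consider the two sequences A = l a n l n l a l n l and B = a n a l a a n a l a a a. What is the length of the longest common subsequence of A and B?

6

A longest common subsequence is anlnla (length 6); the LCS DP confirms no longer common subsequence exists.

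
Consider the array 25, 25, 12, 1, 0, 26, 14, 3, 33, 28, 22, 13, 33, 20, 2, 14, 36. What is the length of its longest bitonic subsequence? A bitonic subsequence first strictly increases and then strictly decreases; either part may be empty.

7

Let inc[i] be the LIS ending at i and dec[i] the longest strictly decreasing subsequence starting at i. inc = [1, 1, 1, 1, 1, 2, 2, 2, 3, 3, 3, 3, 4, 4, 2, 4, 5], dec = [4, 4, 3, 2, 1, 4, 3, 2, 5, 4, 3, 2, 3, 2, 1, 1, 1].
max_i inc[i]+dec[i]−1 = 7, with one witness 25, 26, 33, 28, 22, 20, 14.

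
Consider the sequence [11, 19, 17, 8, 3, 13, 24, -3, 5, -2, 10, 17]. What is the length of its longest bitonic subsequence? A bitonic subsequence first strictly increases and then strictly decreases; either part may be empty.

One longest bitonic subsequence is 11, 19, 17, 13, 5, -2 (positions 1,2,3,6,9,10): it rises to 19 then falls. Length 6 is optimal.

6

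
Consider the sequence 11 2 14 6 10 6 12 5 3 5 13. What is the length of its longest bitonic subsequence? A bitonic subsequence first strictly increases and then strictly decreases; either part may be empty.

One longest bitonic subsequence is 11, 14, 10, 6, 5, 3 (positions 1,3,5,6,8,9): it rises to 14 then falls. Length 6 is optimal.

6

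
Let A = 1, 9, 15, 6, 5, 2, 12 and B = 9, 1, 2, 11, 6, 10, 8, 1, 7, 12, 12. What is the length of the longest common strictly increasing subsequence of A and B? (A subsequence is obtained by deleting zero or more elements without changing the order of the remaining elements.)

3

A longest common strictly increasing subsequence is 1, 2, 12 (length 3); it appears in order in both A and B, and no longer such subsequence exists.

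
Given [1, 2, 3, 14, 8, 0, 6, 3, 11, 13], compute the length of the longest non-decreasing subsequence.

Let dp[i] be the longest non-decreasing subsequence ending at position i. Then dp = [1, 2, 3, 4, 4, 1, 4, 4, 5, 6].
The maximum is 6; one witness is 1, 2, 3, 8, 11, 13 at positions 1,2,3,5,9,10.

6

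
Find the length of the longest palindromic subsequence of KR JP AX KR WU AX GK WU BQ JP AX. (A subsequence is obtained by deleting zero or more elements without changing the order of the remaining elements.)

Using dp[i][j] = 2 + dp[i+1][j−1] if the ends match, else max(dp[i+1][j], dp[i][j−1]):
dp[1][11] = 5. A witness is AX WU GK WU AX at positions 3,5,7,8,11.

5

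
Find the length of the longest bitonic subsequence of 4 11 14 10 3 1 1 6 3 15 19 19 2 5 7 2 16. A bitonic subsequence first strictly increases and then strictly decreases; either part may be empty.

7

One longest bitonic subsequence is 4, 11, 14, 10, 6, 5, 2 (positions 1,2,3,4,8,14,16): it rises to 14 then falls. Length 7 is optimal.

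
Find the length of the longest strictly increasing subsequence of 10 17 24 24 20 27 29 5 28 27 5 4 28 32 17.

Scanning left to right, the best length ending at each element is: 10→1, 17→2, 24→3, 24→3, 20→3, 27→4, 29→5, 5→1, 28→5, 27→4, 5→1, 4→1, 28→5, 32→6, 17→2.
So the longest increasing subsequence has length 6, e.g. 10, 17, 24, 27, 29, 32.

6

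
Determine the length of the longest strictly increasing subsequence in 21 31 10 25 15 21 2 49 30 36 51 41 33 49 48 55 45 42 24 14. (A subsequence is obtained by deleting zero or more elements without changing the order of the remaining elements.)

8

Let dp[i] be the longest increasing subsequence ending at position i. Then dp = [1, 2, 1, 2, 2, 3, 1, 4, 4, 5, 6, 6, 5, 7, 7, 8, 7, 7, 4, 2].
The maximum is 8; one witness is 10, 15, 21, 30, 36, 41, 49, 55 at positions 3,5,6,9,10,12,14,16.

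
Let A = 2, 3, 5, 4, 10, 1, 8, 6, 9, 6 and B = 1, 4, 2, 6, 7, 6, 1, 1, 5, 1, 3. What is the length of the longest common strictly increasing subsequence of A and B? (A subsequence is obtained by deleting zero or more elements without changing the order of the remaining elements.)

2

For each value that appears in both, track the longest common increasing run ending there.
The best achievable length is 2; one witness is 1, 6 (A-positions 6,8, B-positions 1,4).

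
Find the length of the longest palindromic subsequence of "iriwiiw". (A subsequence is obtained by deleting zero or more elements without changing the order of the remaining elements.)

One longest palindromic subsequence is iiwii (positions 1,3,4,5,6); it reads the same forward and backward, and the interval DP gives dp[1][7] = 5.

5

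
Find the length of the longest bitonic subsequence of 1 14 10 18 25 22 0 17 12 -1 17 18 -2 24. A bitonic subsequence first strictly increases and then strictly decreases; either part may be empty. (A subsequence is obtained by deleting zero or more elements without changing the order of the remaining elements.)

Let inc[i] be the LIS ending at i and dec[i] the longest strictly decreasing subsequence starting at i. inc = [1, 2, 2, 3, 4, 4, 1, 3, 3, 1, 4, 5, 1, 6], dec = [4, 5, 4, 5, 6, 5, 3, 4, 3, 2, 2, 2, 1, 1].
max_i inc[i]+dec[i]−1 = 9, with one witness 1, 14, 18, 25, 22, 17, 12, -1, -2.

9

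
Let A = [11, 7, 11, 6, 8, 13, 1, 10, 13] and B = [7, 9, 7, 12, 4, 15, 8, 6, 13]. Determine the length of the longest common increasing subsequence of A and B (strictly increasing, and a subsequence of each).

3

A longest common strictly increasing subsequence is 7, 8, 13 (length 3); it appears in order in both A and B, and no longer such subsequence exists.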